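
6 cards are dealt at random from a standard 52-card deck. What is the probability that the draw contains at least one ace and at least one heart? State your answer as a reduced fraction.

6772177/20358520

There are C(52,6) = 20358520 possible draws.
By inclusion-exclusion on the complements, draws missing all aces or all hearts: C(48,6) + C(39,6) − C(36,6) = 12271512 + 3262623 − 1947792 = 13586343.
So draws with at least one of each: 20358520 − 13586343 = 6772177, probability 6772177/20358520.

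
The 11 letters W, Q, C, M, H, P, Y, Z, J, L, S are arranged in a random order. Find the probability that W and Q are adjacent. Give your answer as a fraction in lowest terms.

There are 11! = 39916800 arrangements.
Treat W and Q as a block: 10! arrangements of the blocks × 2 orders within the block = 2·3628800 = 7257600.
Probability = 7257600/39916800 = 2/11.

2/11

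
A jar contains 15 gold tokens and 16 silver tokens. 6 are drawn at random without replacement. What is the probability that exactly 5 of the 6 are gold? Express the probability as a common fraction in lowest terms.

176/2697

Total number of selections: C(31,6) = 736281.
Selections with exactly 5 gold: choose 5 of the 15 gold and 1 of the 16 silver, C(15,5)·C(16,1) = 3003·16 = 48048.
Probability = 48048/736281 = 176/2697.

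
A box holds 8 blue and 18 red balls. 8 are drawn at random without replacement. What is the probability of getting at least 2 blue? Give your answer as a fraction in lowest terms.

Total selections: C(26,8) = 1562275.
Count the complement (fewer than 2 blue): C(8,0)·C(18,8) + C(8,1)·C(18,7) = 43758 + 254592 = 298350.
Probability = 1 − 298350/1562275 = 1263925/1562275 = 3889/4807.

3889/4807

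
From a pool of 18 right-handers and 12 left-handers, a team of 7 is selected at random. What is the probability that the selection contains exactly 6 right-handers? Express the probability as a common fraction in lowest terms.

The sample space is all 7-subsets of the 30: C(30,7) = 2035800.
Selections with exactly 6 right-handers: choose 6 of the 18 right-handers and 1 of the 12 left-handers, C(18,6)·C(12,1) = 18564·12 = 222768.
Probability = 222768/2035800 = 238/2175.

238/2175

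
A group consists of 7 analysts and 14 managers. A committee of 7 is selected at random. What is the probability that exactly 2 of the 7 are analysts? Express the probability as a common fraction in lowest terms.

7007/19380

There are C(21,7) = 116280 ways to choose 7 from 21.
Selections with exactly 2 analysts: choose 2 of the 7 analysts and 5 of the 14 managers, C(7,2)·C(14,5) = 21·2002 = 42042.
Probability = 42042/116280 = 7007/19380.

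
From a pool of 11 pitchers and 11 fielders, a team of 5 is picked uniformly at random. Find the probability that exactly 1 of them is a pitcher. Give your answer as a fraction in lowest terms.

There are C(22,5) = 26334 ways to choose 5 from 22.
Selections with exactly 1 pitcher: choose 1 of the 11 pitchers and 4 of the 11 fielders, C(11,1)·C(11,4) = 11·330 = 3630.
Probability = 3630/26334 = 55/399.

55/399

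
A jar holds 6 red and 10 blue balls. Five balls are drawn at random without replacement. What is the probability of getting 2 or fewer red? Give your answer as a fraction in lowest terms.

69/91

There are C(16,5) = 4368 ways to choose the 5.
Favorable selections (2 or fewer red): C(6,0)·C(10,5) + C(6,1)·C(10,4) + C(6,2)·C(10,3) = 252 + 1260 + 1800 = 3312.
Probability = 3312/4368 = 69/91.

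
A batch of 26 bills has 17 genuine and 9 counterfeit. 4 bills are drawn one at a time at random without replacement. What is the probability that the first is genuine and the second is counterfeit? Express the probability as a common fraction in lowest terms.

Multiply the conditional probabilities at each draw: 17/26 · 9/25 = 153/650.

153/650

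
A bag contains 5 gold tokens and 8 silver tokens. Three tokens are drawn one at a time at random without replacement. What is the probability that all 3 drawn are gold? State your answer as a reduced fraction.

5/143

Multiply the conditional probabilities at each draw: 5/13 · 4/12 · 3/11 = 60/1716 = 5/143.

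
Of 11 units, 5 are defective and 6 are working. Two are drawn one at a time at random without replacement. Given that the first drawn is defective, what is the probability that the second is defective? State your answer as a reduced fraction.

2/5

After removing one defective, 10 remain: 4 defective and 6 working.
So the probability the next is defective is 4/10 = 2/5.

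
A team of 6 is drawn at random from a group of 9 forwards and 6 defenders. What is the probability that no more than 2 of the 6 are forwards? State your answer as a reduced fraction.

17/143

Total selections: C(15,6) = 5005.
Favorable selections (no more than 2 forwards): C(9,0)·C(6,6) + C(9,1)·C(6,5) + C(9,2)·C(6,4) = 1 + 54 + 540 = 595.
Probability = 595/5005 = 17/143.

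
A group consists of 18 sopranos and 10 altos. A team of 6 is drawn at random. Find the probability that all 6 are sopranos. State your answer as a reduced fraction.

There are C(28,6) = 376740 possible selections.
Selections with all sopranos: C(18,6) = 18564.
Probability = 18564/376740 = 17/345.

17/345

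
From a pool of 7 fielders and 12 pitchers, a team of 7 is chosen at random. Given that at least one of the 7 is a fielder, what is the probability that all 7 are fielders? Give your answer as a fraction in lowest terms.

Work in counts. Selections with at least one fielder: C(19,7) − C(12,7) = 50388 − 792 = 49596.
Of those, selections where all 7 are fielders: C(7,7) = 1.
Conditional probability = 1/49596.

1/49596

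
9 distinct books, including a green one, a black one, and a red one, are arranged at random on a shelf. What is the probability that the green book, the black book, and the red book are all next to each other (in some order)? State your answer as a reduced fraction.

1/12

There are 9! = 362880 arrangements.
Treat the three as one block: 7! placements × 3! orders within the block = 5040·6 = 30240.
Probability = 30240/362880 = 1/12.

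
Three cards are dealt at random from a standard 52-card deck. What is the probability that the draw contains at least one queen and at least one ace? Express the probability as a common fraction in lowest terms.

188/5525

There are C(52,3) = 22100 possible draws.
By inclusion-exclusion on the complements, draws missing all queens or all aces: C(48,3) + C(48,3) − C(44,3) = 17296 + 17296 − 13244 = 21348.
So draws with at least one of each: 22100 − 21348 = 752, probability 752/22100 = 188/5525.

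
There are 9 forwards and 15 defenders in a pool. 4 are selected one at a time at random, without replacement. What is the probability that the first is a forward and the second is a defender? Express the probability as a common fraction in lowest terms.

Multiply the conditional probabilities at each draw: 9/24 · 15/23 = 135/552 = 45/184.

45/184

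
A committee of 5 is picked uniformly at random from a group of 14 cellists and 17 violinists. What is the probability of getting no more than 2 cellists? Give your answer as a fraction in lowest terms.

Total selections: C(31,5) = 169911.
Favorable selections (no more than 2 cellists): C(14,0)·C(17,5) + C(14,1)·C(17,4) + C(14,2)·C(17,3) = 6188 + 33320 + 61880 = 101388.
Probability = 101388/169911 = 4828/8091.

4828/8091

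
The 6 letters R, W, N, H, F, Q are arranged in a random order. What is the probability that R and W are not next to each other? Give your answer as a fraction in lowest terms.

There are 6! = 720 arrangements.
Arrangements with R and W adjacent: 2·5! = 240.
So not adjacent: 720 − 240 = 480, probability 480/720 = 2/3.

2/3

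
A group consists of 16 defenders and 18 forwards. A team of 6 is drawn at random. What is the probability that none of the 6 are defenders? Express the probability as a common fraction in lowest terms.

There are C(34,6) = 1344904 possible selections.
Selections with no defenders (all forwards): C(18,6) = 18564.
Probability = 18564/1344904 = 273/19778.

273/19778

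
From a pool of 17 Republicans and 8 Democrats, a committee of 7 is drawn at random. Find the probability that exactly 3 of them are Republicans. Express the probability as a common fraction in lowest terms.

The sample space is all 7-subsets of the 25: C(25,7) = 480700.
Selections with exactly 3 Republicans: choose 3 of the 17 Republicans and 4 of the 8 Democrats, C(17,3)·C(8,4) = 680·70 = 47600.
Probability = 47600/480700 = 476/4807.

476/4807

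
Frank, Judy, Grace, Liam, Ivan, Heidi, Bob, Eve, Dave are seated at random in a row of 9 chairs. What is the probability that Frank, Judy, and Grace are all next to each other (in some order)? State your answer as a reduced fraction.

1/12

There are 9! = 362880 arrangements.
Treat the three as one block: 7! placements × 3! orders within the block = 5040·6 = 30240.
Probability = 30240/362880 = 1/12.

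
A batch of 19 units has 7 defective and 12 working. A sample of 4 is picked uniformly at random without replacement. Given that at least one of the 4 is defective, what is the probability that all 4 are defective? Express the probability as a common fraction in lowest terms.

5/483

Work in counts. Selections with at least one defective: C(19,4) − C(12,4) = 3876 − 495 = 3381.
Of those, selections where all 4 are defective: C(7,4) = 35.
Conditional probability = 35/3381 = 5/483.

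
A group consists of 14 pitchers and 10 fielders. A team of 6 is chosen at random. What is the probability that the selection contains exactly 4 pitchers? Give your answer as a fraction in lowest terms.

There are C(24,6) = 134596 ways to choose 6 from 24.
Selections with exactly 4 pitchers: choose 4 of the 14 pitchers and 2 of the 10 fielders, C(14,4)·C(10,2) = 1001·45 = 45045.
Probability = 45045/134596 = 585/1748.

585/1748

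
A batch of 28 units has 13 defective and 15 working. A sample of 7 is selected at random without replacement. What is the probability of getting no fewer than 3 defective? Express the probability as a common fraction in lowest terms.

Total selections: C(28,7) = 1184040.
Count the complement (fewer than 3 defective): C(13,0)·C(15,7) + C(13,1)·C(15,6) + C(13,2)·C(15,5) = 6435 + 65065 + 234234 = 305734.
Probability = 1 − 305734/1184040 = 878306/1184040 = 3071/4140.

3071/4140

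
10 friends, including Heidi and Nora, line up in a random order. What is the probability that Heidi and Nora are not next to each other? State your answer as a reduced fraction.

There are 10! = 3628800 arrangements.
Arrangements with Heidi and Nora adjacent: 2·9! = 725760.
So not adjacent: 3628800 − 725760 = 2903040, probability 2903040/3628800 = 4/5.

4/5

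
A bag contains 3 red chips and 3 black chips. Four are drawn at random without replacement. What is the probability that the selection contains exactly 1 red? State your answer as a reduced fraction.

1/5

The sample space is all 4-subsets of the 6: C(6,4) = 15.
Selections with exactly 1 red: choose 1 of the 3 red and 3 of the 3 black, C(3,1)·C(3,3) = 3·1 = 3.
Probability = 3/15 = 1/5.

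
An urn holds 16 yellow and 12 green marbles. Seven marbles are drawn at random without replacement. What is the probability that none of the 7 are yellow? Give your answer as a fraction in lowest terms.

There are C(28,7) = 1184040 possible selections.
Selections with no yellow (all green): C(12,7) = 792.
Probability = 792/1184040 = 1/1495.

1/1495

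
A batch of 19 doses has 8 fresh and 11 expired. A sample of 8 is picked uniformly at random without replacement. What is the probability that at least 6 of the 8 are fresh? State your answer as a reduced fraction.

181/8398

Total selections: C(19,8) = 75582.
Favorable selections (at least 6 fresh): C(8,6)·C(11,2) + C(8,7)·C(11,1) + C(8,8)·C(11,0) = 1540 + 88 + 1 = 1629.
Probability = 1629/75582 = 181/8398.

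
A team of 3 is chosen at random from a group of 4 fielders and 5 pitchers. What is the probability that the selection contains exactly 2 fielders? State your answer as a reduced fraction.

The sample space is all 3-subsets of the 9: C(9,3) = 84.
Selections with exactly 2 fielders: choose 2 of the 4 fielders and 1 of the 5 pitchers, C(4,2)·C(5,1) = 6·5 = 30.
Probability = 30/84 = 5/14.

5/14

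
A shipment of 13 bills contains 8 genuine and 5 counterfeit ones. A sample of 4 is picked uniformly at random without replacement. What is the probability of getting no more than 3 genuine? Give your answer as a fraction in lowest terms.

There are C(13,4) = 715 ways to choose the 4.
The complement is exactly 4 genuine: C(8,4)·C(5,0) = 70.
Probability = 1 − 70/715 = 645/715 = 129/143.

129/143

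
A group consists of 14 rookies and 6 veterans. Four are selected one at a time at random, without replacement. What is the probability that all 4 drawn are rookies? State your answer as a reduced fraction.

1001/4845

Multiply the conditional probabilities at each draw: 14/20 · 13/19 · 12/18 · 11/17 = 24024/116280 = 1001/4845.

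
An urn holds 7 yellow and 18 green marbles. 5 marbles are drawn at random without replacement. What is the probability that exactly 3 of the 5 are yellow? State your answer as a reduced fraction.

51/506

There are C(25,5) = 53130 ways to choose 5 from 25.
Selections with exactly 3 yellow: choose 3 of the 7 yellow and 2 of the 18 green, C(7,3)·C(18,2) = 35·153 = 5355.
Probability = 5355/53130 = 51/506.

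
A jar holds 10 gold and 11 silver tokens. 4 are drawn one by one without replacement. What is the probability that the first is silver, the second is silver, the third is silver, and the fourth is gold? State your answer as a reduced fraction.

55/798

Multiply the conditional probabilities at each draw: 11/21 · 10/20 · 9/19 · 10/18 = 9900/143640 = 55/798.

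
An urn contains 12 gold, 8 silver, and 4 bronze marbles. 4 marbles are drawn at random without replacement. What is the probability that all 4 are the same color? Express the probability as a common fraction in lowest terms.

283/5313

There are C(24,4) = 10626 ways to draw 4 marbles.
All same color: C(12,4) + C(8,4) + C(4,4) = 495 + 70 + 1 = 566.
Probability = 566/10626 = 283/5313.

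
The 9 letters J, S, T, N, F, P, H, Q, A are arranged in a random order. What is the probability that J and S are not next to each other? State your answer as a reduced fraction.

There are 9! = 362880 arrangements.
Arrangements with J and S adjacent: 2·8! = 80640.
So not adjacent: 362880 − 80640 = 282240, probability 282240/362880 = 7/9.

7/9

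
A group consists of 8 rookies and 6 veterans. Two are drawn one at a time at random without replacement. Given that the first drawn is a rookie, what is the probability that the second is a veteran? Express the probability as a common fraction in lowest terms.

6/13

After removing one rookie, 13 remain: 7 rookies and 6 veterans.
So the probability the next is a veteran is 6/13.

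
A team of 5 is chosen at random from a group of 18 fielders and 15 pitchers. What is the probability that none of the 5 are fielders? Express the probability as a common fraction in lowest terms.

There are C(33,5) = 237336 possible selections.
Selections with no fielders (all pitchers): C(15,5) = 3003.
Probability = 3003/237336 = 91/7192.

91/7192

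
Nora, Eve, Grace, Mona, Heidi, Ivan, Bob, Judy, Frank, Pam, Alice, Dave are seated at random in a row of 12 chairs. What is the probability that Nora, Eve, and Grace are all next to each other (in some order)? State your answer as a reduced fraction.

There are 12! = 479001600 arrangements.
Treat the three as one block: 10! placements × 3! orders within the block = 3628800·6 = 21772800.
Probability = 21772800/479001600 = 1/22.

1/22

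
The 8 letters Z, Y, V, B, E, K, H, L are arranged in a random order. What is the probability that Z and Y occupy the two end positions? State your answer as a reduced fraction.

There are 8! = 40320 arrangements.
Place Z and Y at the ends in 2 ways, arrange the remaining 6 in 6! = 720 ways: 2·720 = 1440.
Probability = 1440/40320 = 1/28.

1/28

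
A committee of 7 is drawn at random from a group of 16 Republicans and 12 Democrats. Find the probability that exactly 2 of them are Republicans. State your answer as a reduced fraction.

There are C(28,7) = 1184040 ways to choose 7 from 28.
Selections with exactly 2 Republicans: choose 2 of the 16 Republicans and 5 of the 12 Democrats, C(16,2)·C(12,5) = 120·792 = 95040.
Probability = 95040/1184040 = 24/299.

24/299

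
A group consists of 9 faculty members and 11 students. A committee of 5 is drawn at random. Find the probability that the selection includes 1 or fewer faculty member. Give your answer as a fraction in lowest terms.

Total selections: C(20,5) = 15504.
Favorable selections (1 or fewer faculty member): C(9,0)·C(11,5) + C(9,1)·C(11,4) = 462 + 2970 = 3432.
Probability = 3432/15504 = 143/646.

143/646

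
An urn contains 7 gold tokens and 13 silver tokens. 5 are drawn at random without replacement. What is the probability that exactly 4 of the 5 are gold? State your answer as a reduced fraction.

455/15504

The sample space is all 5-subsets of the 20: C(20,5) = 15504.
Selections with exactly 4 gold: choose 4 of the 7 gold and 1 of the 13 silver, C(7,4)·C(13,1) = 35·13 = 455.
Probability = 455/15504.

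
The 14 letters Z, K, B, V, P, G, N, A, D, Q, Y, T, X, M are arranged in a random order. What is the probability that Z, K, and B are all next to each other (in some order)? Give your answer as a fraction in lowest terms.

3/91

There are 14! = 87178291200 arrangements.
Treat the three as one block: 12! placements × 3! orders within the block = 479001600·6 = 2874009600.
Probability = 2874009600/87178291200 = 3/91.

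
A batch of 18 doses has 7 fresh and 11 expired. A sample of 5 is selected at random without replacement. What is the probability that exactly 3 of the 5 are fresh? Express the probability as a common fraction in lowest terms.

Total number of selections: C(18,5) = 8568.
Selections with exactly 3 fresh: choose 3 of the 7 fresh and 2 of the 11 expired, C(7,3)·C(11,2) = 35·55 = 1925.
Probability = 1925/8568 = 275/1224.

275/1224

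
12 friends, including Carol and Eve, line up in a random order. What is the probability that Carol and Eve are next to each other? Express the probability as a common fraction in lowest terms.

There are 12! = 479001600 arrangements.
Treat Carol and Eve as a block: 11! arrangements of the blocks × 2 orders within the block = 2·39916800 = 79833600.
Probability = 79833600/479001600 = 1/6.

1/6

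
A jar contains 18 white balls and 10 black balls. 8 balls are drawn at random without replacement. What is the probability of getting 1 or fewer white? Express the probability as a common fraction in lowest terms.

There are C(28,8) = 3108105 ways to choose the 8.
Favorable selections (1 or fewer white): C(18,0)·C(10,8) + C(18,1)·C(10,7) = 45 + 2160 = 2205.
Probability = 2205/3108105 = 7/9867.

7/9867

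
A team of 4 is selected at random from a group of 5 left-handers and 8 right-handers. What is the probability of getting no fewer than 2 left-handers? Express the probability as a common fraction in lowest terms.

Total selections: C(13,4) = 715.
Count the complement (fewer than 2 left-handers): C(5,0)·C(8,4) + C(5,1)·C(8,3) = 70 + 280 = 350.
Probability = 1 − 350/715 = 365/715 = 73/143.

73/143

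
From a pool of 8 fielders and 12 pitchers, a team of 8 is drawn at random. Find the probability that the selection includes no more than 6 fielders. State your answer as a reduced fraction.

There are C(20,8) = 125970 ways to choose the 8.
Count the complement (more than 6 fielders): C(8,7)·C(12,1) + C(8,8)·C(12,0) = 96 + 1 = 97.
Probability = 1 − 97/125970 = 125873/125970.

125873/125970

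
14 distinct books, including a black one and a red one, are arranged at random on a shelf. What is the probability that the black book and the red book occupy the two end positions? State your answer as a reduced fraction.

There are 14! = 87178291200 arrangements.
Place the black book and the red book at the ends in 2 ways, arrange the remaining 12 in 12! = 479001600 ways: 2·479001600 = 958003200.
Probability = 958003200/87178291200 = 1/91.

1/91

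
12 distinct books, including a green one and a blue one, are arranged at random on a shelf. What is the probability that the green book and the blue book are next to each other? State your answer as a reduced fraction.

There are 12! = 479001600 arrangements.
Treat the green book and the blue book as a block: 11! arrangements of the blocks × 2 orders within the block = 2·39916800 = 79833600.
Probability = 79833600/479001600 = 1/6.

1/6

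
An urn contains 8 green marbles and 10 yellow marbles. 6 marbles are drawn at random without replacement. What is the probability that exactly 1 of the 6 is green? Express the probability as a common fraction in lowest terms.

24/221

Total number of selections: C(18,6) = 18564.
Selections with exactly 1 green: choose 1 of the 8 green and 5 of the 10 yellow, C(8,1)·C(10,5) = 8·252 = 2016.
Probability = 2016/18564 = 24/221.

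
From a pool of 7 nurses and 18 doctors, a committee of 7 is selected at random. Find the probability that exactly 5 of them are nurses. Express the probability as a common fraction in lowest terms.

3213/480700

The sample space is all 7-subsets of the 25: C(25,7) = 480700.
Selections with exactly 5 nurses: choose 5 of the 7 nurses and 2 of the 18 doctors, C(7,5)·C(18,2) = 21·153 = 3213.
Probability = 3213/480700.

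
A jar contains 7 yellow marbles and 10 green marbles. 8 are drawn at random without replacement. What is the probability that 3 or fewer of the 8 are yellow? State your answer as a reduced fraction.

2823/4862

Total selections: C(17,8) = 24310.
Favorable selections (3 or fewer yellow): C(7,0)·C(10,8) + C(7,1)·C(10,7) + C(7,2)·C(10,6) + C(7,3)·C(10,5) = 45 + 840 + 4410 + 8820 = 14115.
Probability = 14115/24310 = 2823/4862.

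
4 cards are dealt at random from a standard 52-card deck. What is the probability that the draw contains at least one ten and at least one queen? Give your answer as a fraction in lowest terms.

There are C(52,4) = 270725 possible draws.
By inclusion-exclusion on the complements, draws missing all tens or all queens: C(48,4) + C(48,4) − C(44,4) = 194580 + 194580 − 135751 = 253409.
So draws with at least one of each: 270725 − 253409 = 17316, probability 17316/270725 = 1332/20825.

1332/20825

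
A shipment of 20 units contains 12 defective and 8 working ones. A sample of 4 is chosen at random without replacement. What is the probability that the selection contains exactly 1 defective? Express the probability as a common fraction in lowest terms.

The sample space is all 4-subsets of the 20: C(20,4) = 4845.
Selections with exactly 1 defective: choose 1 of the 12 defective and 3 of the 8 working, C(12,1)·C(8,3) = 12·56 = 672.
Probability = 672/4845 = 224/1615.

224/1615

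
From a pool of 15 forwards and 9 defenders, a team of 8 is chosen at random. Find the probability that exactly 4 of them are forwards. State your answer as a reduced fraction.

The sample space is all 8-subsets of the 24: C(24,8) = 735471.
Selections with exactly 4 forwards: choose 4 of the 15 forwards and 4 of the 9 defenders, C(15,4)·C(9,4) = 1365·126 = 171990.
Probability = 171990/735471 = 19110/81719.

19110/81719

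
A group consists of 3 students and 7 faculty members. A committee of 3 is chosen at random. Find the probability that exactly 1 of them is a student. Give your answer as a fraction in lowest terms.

Total number of selections: C(10,3) = 120.
Selections with exactly 1 student: choose 1 of the 3 students and 2 of the 7 faculty members, C(3,1)·C(7,2) = 3·21 = 63.
Probability = 63/120 = 21/40.

21/40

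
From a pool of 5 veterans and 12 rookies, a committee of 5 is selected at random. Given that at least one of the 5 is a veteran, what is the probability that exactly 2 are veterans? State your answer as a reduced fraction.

550/1349

Work in counts. Selections with at least one veteran: C(17,5) − C(12,5) = 6188 − 792 = 5396.
Of those, selections where exactly 2 are veterans: C(5,2)·C(12,3) = 10·220 = 2200.
Conditional probability = 2200/5396 = 550/1349.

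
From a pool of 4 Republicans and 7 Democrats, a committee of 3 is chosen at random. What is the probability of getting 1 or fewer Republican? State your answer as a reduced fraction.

119/165

There are C(11,3) = 165 ways to choose the 3.
Favorable selections (1 or fewer Republican): C(4,0)·C(7,3) + C(4,1)·C(7,2) = 35 + 84 = 119.
Probability = 119/165.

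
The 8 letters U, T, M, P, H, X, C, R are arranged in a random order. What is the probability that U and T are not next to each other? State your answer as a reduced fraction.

There are 8! = 40320 arrangements.
Arrangements with U and T adjacent: 2·7! = 10080.
So not adjacent: 40320 − 10080 = 30240, probability 30240/40320 = 3/4.

3/4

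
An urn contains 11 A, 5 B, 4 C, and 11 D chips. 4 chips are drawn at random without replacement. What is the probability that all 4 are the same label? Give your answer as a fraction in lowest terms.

There are C(31,4) = 31465 ways to draw 4 chips.
All same label: C(11,4) + C(5,4) + C(4,4) + C(11,4) = 330 + 5 + 1 + 330 = 666.
Probability = 666/31465.

666/31465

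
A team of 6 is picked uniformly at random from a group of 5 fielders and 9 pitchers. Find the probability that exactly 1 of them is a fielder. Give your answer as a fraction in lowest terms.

The sample space is all 6-subsets of the 14: C(14,6) = 3003.
Selections with exactly 1 fielder: choose 1 of the 5 fielders and 5 of the 9 pitchers, C(5,1)·C(9,5) = 5·126 = 630.
Probability = 630/3003 = 30/143.

30/143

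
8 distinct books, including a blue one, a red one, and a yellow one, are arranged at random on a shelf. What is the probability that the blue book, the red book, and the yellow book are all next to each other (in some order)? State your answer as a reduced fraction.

3/28

There are 8! = 40320 arrangements.
Treat the three as one block: 6! placements × 3! orders within the block = 720·6 = 4320.
Probability = 4320/40320 = 3/28.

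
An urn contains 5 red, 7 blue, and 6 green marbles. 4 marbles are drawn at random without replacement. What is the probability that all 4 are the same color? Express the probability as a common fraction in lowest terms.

There are C(18,4) = 3060 ways to draw 4 marbles.
All same color: C(5,4) + C(7,4) + C(6,4) = 5 + 35 + 15 = 55.
Probability = 55/3060 = 11/612.

11/612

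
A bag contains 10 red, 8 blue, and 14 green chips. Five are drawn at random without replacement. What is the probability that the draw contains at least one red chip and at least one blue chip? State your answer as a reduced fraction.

155/232

There are C(32,5) = 201376 possible draws.
By inclusion-exclusion on the complements, draws missing all red or all blue: C(22,5) + C(24,5) − C(14,5) = 26334 + 42504 − 2002 = 66836.
So draws with at least one of each: 201376 − 66836 = 134540, probability 134540/201376 = 155/232.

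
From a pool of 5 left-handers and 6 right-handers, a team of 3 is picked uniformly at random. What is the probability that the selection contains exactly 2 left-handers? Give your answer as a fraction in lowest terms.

4/11

Total number of selections: C(11,3) = 165.
Selections with exactly 2 left-handers: choose 2 of the 5 left-handers and 1 of the 6 right-handers, C(5,2)·C(6,1) = 10·6 = 60.
Probability = 60/165 = 4/11.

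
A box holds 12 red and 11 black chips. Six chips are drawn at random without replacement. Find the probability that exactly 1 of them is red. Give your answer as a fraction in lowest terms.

24/437

The sample space is all 6-subsets of the 23: C(23,6) = 100947.
Selections with exactly 1 red: choose 1 of the 12 red and 5 of the 11 black, C(12,1)·C(11,5) = 12·462 = 5544.
Probability = 5544/100947 = 24/437.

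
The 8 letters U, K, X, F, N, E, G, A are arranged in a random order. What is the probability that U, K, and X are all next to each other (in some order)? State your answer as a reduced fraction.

There are 8! = 40320 arrangements.
Treat the three as one block: 6! placements × 3! orders within the block = 720·6 = 4320.
Probability = 4320/40320 = 3/28.

3/28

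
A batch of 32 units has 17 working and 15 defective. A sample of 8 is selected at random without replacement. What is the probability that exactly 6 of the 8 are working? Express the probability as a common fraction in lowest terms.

The sample space is all 8-subsets of the 32: C(32,8) = 10518300.
Selections with exactly 6 working: choose 6 of the 17 working and 2 of the 15 defective, C(17,6)·C(15,2) = 12376·105 = 1299480.
Probability = 1299480/10518300 = 1666/13485.

1666/13485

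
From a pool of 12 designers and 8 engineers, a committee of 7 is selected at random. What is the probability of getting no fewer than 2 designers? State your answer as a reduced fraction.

9647/9690

Total selections: C(20,7) = 77520.
Favorable selections (no fewer than 2 designers): C(12,2)·C(8,5) + C(12,3)·C(8,4) + C(12,4)·C(8,3) + C(12,5)·C(8,2) + C(12,6)·C(8,1) + C(12,7)·C(8,0) = 3696 + 15400 + 27720 + 22176 + 7392 + 792 = 77176.
Probability = 77176/77520 = 9647/9690.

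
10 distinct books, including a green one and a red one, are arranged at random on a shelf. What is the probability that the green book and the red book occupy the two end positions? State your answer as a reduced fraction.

There are 10! = 3628800 arrangements.
Place the green book and the red book at the ends in 2 ways, arrange the remaining 8 in 8! = 40320 ways: 2·40320 = 80640.
Probability = 80640/3628800 = 1/45.

1/45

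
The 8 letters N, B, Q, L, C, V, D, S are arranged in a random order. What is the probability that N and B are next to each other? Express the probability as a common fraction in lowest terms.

There are 8! = 40320 arrangements.
Treat N and B as a block: 7! arrangements of the blocks × 2 orders within the block = 2·5040 = 10080.
Probability = 10080/40320 = 1/4.

1/4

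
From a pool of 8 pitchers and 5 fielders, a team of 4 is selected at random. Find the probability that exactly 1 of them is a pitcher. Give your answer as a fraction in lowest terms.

16/143

Total number of selections: C(13,4) = 715.
Selections with exactly 1 pitcher: choose 1 of the 8 pitchers and 3 of the 5 fielders, C(8,1)·C(5,3) = 8·10 = 80.
Probability = 80/715 = 16/143.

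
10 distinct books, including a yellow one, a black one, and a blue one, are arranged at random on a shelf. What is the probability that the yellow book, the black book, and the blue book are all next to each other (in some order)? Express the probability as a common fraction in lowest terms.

There are 10! = 3628800 arrangements.
Treat the three as one block: 8! placements × 3! orders within the block = 40320·6 = 241920.
Probability = 241920/3628800 = 1/15.

1/15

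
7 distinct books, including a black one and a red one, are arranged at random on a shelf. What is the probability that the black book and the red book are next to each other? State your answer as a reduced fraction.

There are 7! = 5040 arrangements.
Treat the black book and the red book as a block: 6! arrangements of the blocks × 2 orders within the block = 2·720 = 1440.
Probability = 1440/5040 = 2/7.

2/7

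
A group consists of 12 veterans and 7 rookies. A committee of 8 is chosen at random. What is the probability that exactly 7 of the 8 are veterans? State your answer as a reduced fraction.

There are C(19,8) = 75582 ways to choose 8 from 19.
Selections with exactly 7 veterans: choose 7 of the 12 veterans and 1 of the 7 rookies, C(12,7)·C(7,1) = 792·7 = 5544.
Probability = 5544/75582 = 308/4199.

308/4199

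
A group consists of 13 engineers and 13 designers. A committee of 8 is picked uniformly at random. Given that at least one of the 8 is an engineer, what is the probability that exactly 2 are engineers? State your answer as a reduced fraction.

234/2729

Work in counts. Selections with at least one engineer: C(26,8) − C(13,8) = 1562275 − 1287 = 1560988.
Of those, selections where exactly 2 are engineers: C(13,2)·C(13,6) = 78·1716 = 133848.
Conditional probability = 133848/1560988 = 234/2729.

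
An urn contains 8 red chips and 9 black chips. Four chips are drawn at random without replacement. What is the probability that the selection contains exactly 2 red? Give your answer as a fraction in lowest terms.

36/85

The sample space is all 4-subsets of the 17: C(17,4) = 2380.
Selections with exactly 2 red: choose 2 of the 8 red and 2 of the 9 black, C(8,2)·C(9,2) = 28·36 = 1008.
Probability = 1008/2380 = 36/85.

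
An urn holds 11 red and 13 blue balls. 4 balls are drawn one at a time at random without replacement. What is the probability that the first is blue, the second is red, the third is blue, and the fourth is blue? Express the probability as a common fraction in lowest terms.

Multiply the conditional probabilities at each draw: 13/24 · 11/23 · 12/22 · 11/21 = 18876/255024 = 143/1932.

143/1932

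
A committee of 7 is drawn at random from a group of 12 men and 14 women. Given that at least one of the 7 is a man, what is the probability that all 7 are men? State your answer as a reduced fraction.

9/7436

Work in counts. Selections with at least one man: C(26,7) − C(14,7) = 657800 − 3432 = 654368.
Of those, selections where all 7 are men: C(12,7) = 792.
Conditional probability = 792/654368 = 9/7436.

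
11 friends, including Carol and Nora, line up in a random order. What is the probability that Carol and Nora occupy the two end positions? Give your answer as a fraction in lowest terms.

There are 11! = 39916800 arrangements.
Place Carol and Nora at the ends in 2 ways, arrange the remaining 9 in 9! = 362880 ways: 2·362880 = 725760.
Probability = 725760/39916800 = 1/55.

1/55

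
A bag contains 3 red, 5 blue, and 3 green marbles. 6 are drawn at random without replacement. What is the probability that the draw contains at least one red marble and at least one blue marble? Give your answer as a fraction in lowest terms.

There are C(11,6) = 462 possible draws.
By inclusion-exclusion on the complements, draws missing all red or all blue: C(8,6) + C(6,6) − C(3,6) = 28 + 1 − 0 = 29.
So draws with at least one of each: 462 − 29 = 433, probability 433/462.

433/462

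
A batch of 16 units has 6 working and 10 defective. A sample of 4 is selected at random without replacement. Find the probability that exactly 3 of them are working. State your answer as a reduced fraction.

Total number of selections: C(16,4) = 1820.
Selections with exactly 3 working: choose 3 of the 6 working and 1 of the 10 defective, C(6,3)·C(10,1) = 20·10 = 200.
Probability = 200/1820 = 10/91.

10/91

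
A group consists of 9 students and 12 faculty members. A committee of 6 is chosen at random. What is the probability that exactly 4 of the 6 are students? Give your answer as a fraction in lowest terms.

Total number of selections: C(21,6) = 54264.
Selections with exactly 4 students: choose 4 of the 9 students and 2 of the 12 faculty members, C(9,4)·C(12,2) = 126·66 = 8316.
Probability = 8316/54264 = 99/646.

99/646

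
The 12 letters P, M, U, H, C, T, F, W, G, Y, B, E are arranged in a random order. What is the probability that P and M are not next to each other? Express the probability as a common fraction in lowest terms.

5/6

There are 12! = 479001600 arrangements.
Arrangements with P and M adjacent: 2·11! = 79833600.
So not adjacent: 479001600 − 79833600 = 399168000, probability 399168000/479001600 = 5/6.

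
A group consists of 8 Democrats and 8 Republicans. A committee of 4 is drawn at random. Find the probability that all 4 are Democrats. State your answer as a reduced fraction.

There are C(16,4) = 1820 possible selections.
Selections with all Democrats: C(8,4) = 70.
Probability = 70/1820 = 1/26.

1/26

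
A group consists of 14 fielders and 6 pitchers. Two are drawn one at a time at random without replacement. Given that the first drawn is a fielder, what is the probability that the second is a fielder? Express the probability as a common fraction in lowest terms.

After removing one fielder, 19 remain: 13 fielders and 6 pitchers.
So the probability the next is a fielder is 13/19.

13/19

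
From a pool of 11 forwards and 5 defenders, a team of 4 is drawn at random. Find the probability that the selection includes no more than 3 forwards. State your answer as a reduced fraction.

There are C(16,4) = 1820 ways to choose the 4.
The complement is exactly 4 forwards: C(11,4)·C(5,0) = 330.
Probability = 1 − 330/1820 = 1490/1820 = 149/182.

149/182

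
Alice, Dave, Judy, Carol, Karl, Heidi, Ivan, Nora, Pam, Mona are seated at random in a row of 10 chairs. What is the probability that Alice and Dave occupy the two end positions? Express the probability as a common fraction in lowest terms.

There are 10! = 3628800 arrangements.
Place Alice and Dave at the ends in 2 ways, arrange the remaining 8 in 8! = 40320 ways: 2·40320 = 80640.
Probability = 80640/3628800 = 1/45.

1/45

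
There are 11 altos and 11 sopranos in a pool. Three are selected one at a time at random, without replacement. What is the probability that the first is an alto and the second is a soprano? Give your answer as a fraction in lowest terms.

11/42

Multiply the conditional probabilities at each draw: 11/22 · 11/21 = 121/462 = 11/42.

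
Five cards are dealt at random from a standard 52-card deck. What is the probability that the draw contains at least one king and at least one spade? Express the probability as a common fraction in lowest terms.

There are C(52,5) = 2598960 possible draws.
By inclusion-exclusion on the complements, draws missing all kings or all spades: C(48,5) + C(39,5) − C(36,5) = 1712304 + 575757 − 376992 = 1911069.
So draws with at least one of each: 2598960 − 1911069 = 687891, probability 687891/2598960 = 229297/866320.

229297/866320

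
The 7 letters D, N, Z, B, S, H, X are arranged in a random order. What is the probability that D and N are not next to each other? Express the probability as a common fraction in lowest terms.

5/7

There are 7! = 5040 arrangements.
Arrangements with D and N adjacent: 2·6! = 1440.
So not adjacent: 5040 − 1440 = 3600, probability 3600/5040 = 5/7.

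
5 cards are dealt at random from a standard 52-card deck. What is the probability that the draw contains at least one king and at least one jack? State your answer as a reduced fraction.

There are C(52,5) = 2598960 possible draws.
By inclusion-exclusion on the complements, draws missing all kings or all jacks: C(48,5) + C(48,5) − C(44,5) = 1712304 + 1712304 − 1086008 = 2338600.
So draws with at least one of each: 2598960 − 2338600 = 260360, probability 260360/2598960 = 6509/64974.

6509/64974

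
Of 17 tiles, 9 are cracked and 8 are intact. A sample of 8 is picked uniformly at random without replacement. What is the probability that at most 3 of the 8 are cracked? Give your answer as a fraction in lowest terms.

89/374

There are C(17,8) = 24310 ways to choose the 8.
Favorable selections (at most 3 cracked): C(9,0)·C(8,8) + C(9,1)·C(8,7) + C(9,2)·C(8,6) + C(9,3)·C(8,5) = 1 + 72 + 1008 + 4704 = 5785.
Probability = 5785/24310 = 89/374.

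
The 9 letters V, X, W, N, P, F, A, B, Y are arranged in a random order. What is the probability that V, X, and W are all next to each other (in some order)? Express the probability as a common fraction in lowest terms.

There are 9! = 362880 arrangements.
Treat the three as one block: 7! placements × 3! orders within the block = 5040·6 = 30240.
Probability = 30240/362880 = 1/12.

1/12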